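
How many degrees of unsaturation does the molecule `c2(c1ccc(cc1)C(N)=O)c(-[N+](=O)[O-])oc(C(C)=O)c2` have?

10

Molecular formula from the SMILES: C13H10N2O5.
DoU = (2C + 2 + N − H − X)/2 = (2·13 + 2 + 2 − 10 − 0)/2 = 20/2 = 10.
(Structurally: 2 ring(s) + 8 π bond(s) = 10.)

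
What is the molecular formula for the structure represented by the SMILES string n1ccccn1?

Heavy atoms from the SMILES: 4 C, 2 N.
Implicit hydrogens by atom environment:
  4 × C (aromatic): 1 H each → 4
  2 × N (aromatic): no H
  Total hydrogens = 4.
Molecular formula: C4H4N2

C4H4N2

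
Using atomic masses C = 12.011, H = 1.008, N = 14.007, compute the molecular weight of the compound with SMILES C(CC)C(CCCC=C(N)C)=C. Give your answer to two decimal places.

Molecular formula: C11H21N.
M = 11×12.011 + 21×1.008 + 1×14.007 = 167.30 g/mol.

167.30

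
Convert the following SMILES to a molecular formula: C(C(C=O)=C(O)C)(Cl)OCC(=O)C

Heavy atoms from the SMILES: 8 C, 1 Cl, 4 O.
Implicit hydrogens by atom environment:
  3 × C: no H
  3 × O: no H
  2 × C: 3 H each → 6
  2 × C: 1 H each → 2
  1 × C: 2 H
  1 × Cl: no H
  1 × O: 1 H
  Total hydrogens = 11.
Molecular formula: C8H11ClO4

C8H11ClO4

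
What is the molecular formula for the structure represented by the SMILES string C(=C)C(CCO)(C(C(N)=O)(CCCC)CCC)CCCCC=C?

Heavy atoms from the SMILES: 20 C, 1 N, 2 O.
Implicit hydrogens by atom environment:
  13 × C: 2 H each → 26
  3 × C: no H
  2 × C: 3 H each → 6
  2 × C: 1 H each → 2
  1 × N: 2 H
  1 × O: 1 H
  1 × O: no H
  Total hydrogens = 37.
Molecular formula: C20H37NO2

C20H37NO2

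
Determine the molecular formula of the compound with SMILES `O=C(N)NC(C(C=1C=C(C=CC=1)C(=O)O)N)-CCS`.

C12H17N3O3S

Heavy atoms from the SMILES: 12 C, 3 N, 3 O, 1 S.
Implicit hydrogens by atom environment:
  4 × C (aromatic): 1 H each → 4
  2 × C: 2 H each → 4
  2 × C: 1 H each → 2
  2 × C (aromatic): no H
  2 × C: no H
  2 × N: 2 H each → 4
  2 × O: no H
  1 × N: 1 H
  1 × O: 1 H
  1 × S: 1 H
  Total hydrogens = 17.
Molecular formula: C12H17N3O3S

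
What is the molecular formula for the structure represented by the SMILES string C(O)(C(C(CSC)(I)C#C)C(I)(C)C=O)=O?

C10H12I2O3S

Heavy atoms from the SMILES: 10 C, 2 I, 3 O, 1 S.
Implicit hydrogens by atom environment:
  4 × C: no H
  3 × C: 1 H each → 3
  2 × C: 3 H each → 6
  2 × I: no H
  2 × O: no H
  1 × C: 2 H
  1 × O: 1 H
  1 × S: no H
  Total hydrogens = 12.
Molecular formula: C10H12I2O3S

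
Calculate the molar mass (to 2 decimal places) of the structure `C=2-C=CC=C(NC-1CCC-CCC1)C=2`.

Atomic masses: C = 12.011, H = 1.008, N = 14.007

189.30

Molecular formula: C13H19N.
M = 13×12.011 + 19×1.008 + 1×14.007 = 189.30 g/mol.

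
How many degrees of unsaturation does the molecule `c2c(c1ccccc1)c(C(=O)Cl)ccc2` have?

Molecular formula from the SMILES: C13H9ClO.
DoU = (2C + 2 + N − H − X)/2 = (2·13 + 2 + 0 − 9 − 1)/2 = 18/2 = 9.
(Structurally: 2 ring(s) + 7 π bond(s) = 9.)

9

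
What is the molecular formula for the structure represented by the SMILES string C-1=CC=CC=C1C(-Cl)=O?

Heavy atoms from the SMILES: 7 C, 1 Cl, 1 O.
Implicit hydrogens by atom environment:
  5 × C (aromatic): 1 H each → 5
  1 × C (aromatic): no H
  1 × C: no H
  1 × Cl: no H
  1 × O: no H
  Total hydrogens = 5.
Molecular formula: C7H5ClO

C7H5ClO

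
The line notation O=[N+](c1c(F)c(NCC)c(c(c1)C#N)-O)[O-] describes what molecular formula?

Heavy atoms from the SMILES: 9 C, 1 F, 3 N, 3 O.
Implicit hydrogens by atom environment:
  5 × C (aromatic): no H
  1 × C: 3 H
  1 × C: 2 H
  1 × C (aromatic): 1 H
  1 × C: no H
  1 × F: no H
  1 × N: 1 H
  1 × N: no H
  1 × N (charge +1): no H
  1 × O: 1 H
  1 × O: no H
  1 × O (charge -1): no H
  Total hydrogens = 8.
Molecular formula: C9H8FN3O3

C9H8FN3O3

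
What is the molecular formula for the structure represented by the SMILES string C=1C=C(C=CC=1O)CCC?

Heavy atoms from the SMILES: 9 C, 1 O.
Implicit hydrogens by atom environment:
  4 × C (aromatic): 1 H each → 4
  2 × C: 2 H each → 4
  2 × C (aromatic): no H
  1 × C: 3 H
  1 × O: 1 H
  Total hydrogens = 12.
Molecular formula: C9H12O

C9H12O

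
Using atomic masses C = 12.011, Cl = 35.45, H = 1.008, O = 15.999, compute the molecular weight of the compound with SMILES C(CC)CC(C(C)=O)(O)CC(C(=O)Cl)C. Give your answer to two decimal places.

Molecular formula: C11H19ClO3.
M = 11×12.011 + 1×35.45 + 19×1.008 + 3×15.999 = 234.72 g/mol.

234.72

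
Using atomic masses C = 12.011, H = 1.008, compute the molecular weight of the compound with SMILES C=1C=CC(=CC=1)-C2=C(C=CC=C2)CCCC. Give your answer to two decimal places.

210.32

Molecular formula: C16H18.
M = 16×12.011 + 18×1.008 = 210.32 g/mol.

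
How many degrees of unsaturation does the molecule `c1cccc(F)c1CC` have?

4

Molecular formula from the SMILES: C8H9F.
DoU = (2C + 2 + N − H − X)/2 = (2·8 + 2 + 0 − 9 − 1)/2 = 8/2 = 4.
(Structurally: 1 ring(s) + 3 π bond(s) = 4.)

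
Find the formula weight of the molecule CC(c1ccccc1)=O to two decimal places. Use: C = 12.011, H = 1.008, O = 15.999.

120.15

Molecular formula: C8H8O.
M = 8×12.011 + 8×1.008 + 1×15.999 = 120.15 g/mol.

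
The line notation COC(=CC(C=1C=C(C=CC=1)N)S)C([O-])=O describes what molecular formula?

Heavy atoms from the SMILES: 11 C, 1 N, 3 O, 1 S.
Implicit hydrogens by atom environment:
  4 × C (aromatic): 1 H each → 4
  2 × C: 1 H each → 2
  2 × C: no H
  2 × C (aromatic): no H
  2 × O: no H
  1 × C: 3 H
  1 × N: 2 H
  1 × O (charge -1): no H
  1 × S: 1 H
  Total hydrogens = 12.
Net charge -1.
Molecular formula: C11H12NO3S-

C11H12NO3S-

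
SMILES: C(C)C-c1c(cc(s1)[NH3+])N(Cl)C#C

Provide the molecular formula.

C9H12ClN2S+

Heavy atoms from the SMILES: 9 C, 1 Cl, 2 N, 1 S.
Implicit hydrogens by atom environment:
  3 × C (aromatic): no H
  2 × C: 2 H each → 4
  1 × C: 3 H
  1 × C (aromatic): 1 H
  1 × C: 1 H
  1 × C: no H
  1 × Cl: no H
  1 × N (charge +1): 3 H
  1 × N: no H
  1 × S (aromatic): no H
  Total hydrogens = 12.
Net charge +1.
Molecular formula: C9H12ClN2S+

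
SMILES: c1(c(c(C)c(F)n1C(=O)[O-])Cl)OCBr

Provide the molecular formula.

C7H5BrClFNO3-

Heavy atoms from the SMILES: 1 Br, 7 C, 1 Cl, 1 F, 1 N, 3 O.
Implicit hydrogens by atom environment:
  4 × C (aromatic): no H
  2 × O: no H
  1 × Br: no H
  1 × C: 3 H
  1 × C: 2 H
  1 × C: no H
  1 × Cl: no H
  1 × F: no H
  1 × N (aromatic): no H
  1 × O (charge -1): no H
  Total hydrogens = 5.
Net charge -1.
Molecular formula: C7H5BrClFNO3-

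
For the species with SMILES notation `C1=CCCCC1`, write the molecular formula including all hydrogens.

C6H10

Heavy atoms from the SMILES: 6 C.
Implicit hydrogens by atom environment:
  4 × C: 2 H each → 8
  2 × C: 1 H each → 2
  Total hydrogens = 10.
Molecular formula: C6H10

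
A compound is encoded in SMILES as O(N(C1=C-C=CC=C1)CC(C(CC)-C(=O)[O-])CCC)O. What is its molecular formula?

C15H22NO4-

Heavy atoms from the SMILES: 15 C, 1 N, 4 O.
Implicit hydrogens by atom environment:
  5 × C (aromatic): 1 H each → 5
  4 × C: 2 H each → 8
  2 × C: 3 H each → 6
  2 × C: 1 H each → 2
  2 × O: no H
  1 × C: no H
  1 × C (aromatic): no H
  1 × N: no H
  1 × O: 1 H
  1 × O (charge -1): no H
  Total hydrogens = 22.
Net charge -1.
Molecular formula: C15H22NO4-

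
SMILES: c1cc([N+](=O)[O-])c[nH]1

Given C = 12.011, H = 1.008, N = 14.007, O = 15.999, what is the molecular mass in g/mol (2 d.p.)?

112.09

Molecular formula: C4H4N2O2.
M = 4×12.011 + 4×1.008 + 2×14.007 + 2×15.999 = 112.09 g/mol.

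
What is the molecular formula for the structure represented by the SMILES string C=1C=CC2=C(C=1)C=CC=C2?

Heavy atoms from the SMILES: 10 C.
Implicit hydrogens by atom environment:
  8 × C (aromatic): 1 H each → 8
  2 × C (aromatic): no H
  Total hydrogens = 8.
Molecular formula: C10H8

C10H8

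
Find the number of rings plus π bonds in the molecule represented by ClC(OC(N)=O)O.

Molecular formula from the SMILES: C2H4ClNO3.
DoU = (2C + 2 + N − H − X)/2 = (2·2 + 2 + 1 − 4 − 1)/2 = 2/2 = 1.
(Structurally: 0 ring(s) + 1 π bond(s) = 1.)

1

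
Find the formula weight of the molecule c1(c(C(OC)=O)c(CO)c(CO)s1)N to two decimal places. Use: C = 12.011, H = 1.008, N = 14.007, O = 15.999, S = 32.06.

217.24

Molecular formula: C8H11NO4S.
M = 8×12.011 + 11×1.008 + 1×14.007 + 4×15.999 + 1×32.06 = 217.24 g/mol.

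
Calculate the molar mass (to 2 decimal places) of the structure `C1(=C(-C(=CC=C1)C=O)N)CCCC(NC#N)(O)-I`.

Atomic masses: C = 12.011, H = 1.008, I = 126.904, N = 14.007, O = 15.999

359.17

Molecular formula: C12H14IN3O2.
M = 12×12.011 + 14×1.008 + 1×126.904 + 3×14.007 + 2×15.999 = 359.17 g/mol.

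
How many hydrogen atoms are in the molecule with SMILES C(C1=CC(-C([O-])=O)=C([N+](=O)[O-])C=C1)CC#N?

Hydrogens are implicit in SMILES; fill each atom to its normal valence:
  3 × C (aromatic): 1 H each → 3
  3 × C (aromatic): no H
  2 × C: 2 H each → 4
  2 × C: no H
  2 × O: no H
  2 × O (charge -1): no H
  1 × N (charge +1): no H
  1 × N: no H
  Total hydrogens = 7.

7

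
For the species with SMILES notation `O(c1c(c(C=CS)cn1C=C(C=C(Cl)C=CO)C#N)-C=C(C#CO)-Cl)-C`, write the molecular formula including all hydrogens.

Heavy atoms from the SMILES: 18 C, 2 Cl, 2 N, 3 O, 1 S.
Implicit hydrogens by atom environment:
  7 × C: 1 H each → 7
  6 × C: no H
  3 × C (aromatic): no H
  2 × Cl: no H
  2 × O: 1 H each → 2
  1 × C: 3 H
  1 × C (aromatic): 1 H
  1 × N (aromatic): no H
  1 × N: no H
  1 × O: no H
  1 × S: 1 H
  Total hydrogens = 14.
Molecular formula: C18H14Cl2N2O3S

C18H14Cl2N2O3S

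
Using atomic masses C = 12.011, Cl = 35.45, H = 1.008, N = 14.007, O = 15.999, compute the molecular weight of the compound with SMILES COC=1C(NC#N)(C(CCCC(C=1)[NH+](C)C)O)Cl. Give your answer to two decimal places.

274.77

Molecular formula: C12H21ClN3O2+.
M = 12×12.011 + 1×35.45 + 21×1.008 + 3×14.007 + 2×15.999 = 274.77 g/mol.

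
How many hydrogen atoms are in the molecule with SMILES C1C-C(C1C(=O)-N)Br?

8

Hydrogens are implicit in SMILES; fill each atom to its normal valence:
  2 × C: 2 H each → 4
  2 × C: 1 H each → 2
  1 × Br: no H
  1 × C: no H
  1 × N: 2 H
  1 × O: no H
  Total hydrogens = 8.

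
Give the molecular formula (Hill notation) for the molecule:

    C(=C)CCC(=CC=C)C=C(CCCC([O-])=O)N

Heavy atoms from the SMILES: 14 C, 1 N, 2 O.
Implicit hydrogens by atom environment:
  7 × C: 2 H each → 14
  4 × C: 1 H each → 4
  3 × C: no H
  1 × N: 2 H
  1 × O: no H
  1 × O (charge -1): no H
  Total hydrogens = 20.
Net charge -1.
Molecular formula: C14H20NO2-

C14H20NO2-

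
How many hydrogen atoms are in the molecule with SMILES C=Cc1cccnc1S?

7

Hydrogens are implicit in SMILES; fill each atom to its normal valence:
  3 × C (aromatic): 1 H each → 3
  2 × C (aromatic): no H
  1 × C: 2 H
  1 × C: 1 H
  1 × N (aromatic): no H
  1 × S: 1 H
  Total hydrogens = 7.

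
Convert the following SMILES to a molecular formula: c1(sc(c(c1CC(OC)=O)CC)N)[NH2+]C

C10H17N2O2S+

Heavy atoms from the SMILES: 10 C, 2 N, 2 O, 1 S.
Implicit hydrogens by atom environment:
  4 × C (aromatic): no H
  3 × C: 3 H each → 9
  2 × C: 2 H each → 4
  2 × O: no H
  1 × C: no H
  1 × N: 2 H
  1 × N (charge +1): 2 H
  1 × S (aromatic): no H
  Total hydrogens = 17.
Net charge +1.
Molecular formula: C10H17N2O2S+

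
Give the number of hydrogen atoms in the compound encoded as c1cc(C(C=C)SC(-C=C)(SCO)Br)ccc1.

Hydrogens are implicit in SMILES; fill each atom to its normal valence:
  5 × C (aromatic): 1 H each → 5
  3 × C: 2 H each → 6
  3 × C: 1 H each → 3
  2 × S: no H
  1 × Br: no H
  1 × C: no H
  1 × C (aromatic): no H
  1 × O: 1 H
  Total hydrogens = 15.

15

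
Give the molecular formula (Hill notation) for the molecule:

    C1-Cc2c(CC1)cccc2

Heavy atoms from the SMILES: 10 C.
Implicit hydrogens by atom environment:
  4 × C: 2 H each → 8
  4 × C (aromatic): 1 H each → 4
  2 × C (aromatic): no H
  Total hydrogens = 12.
Molecular formula: C10H12

C10H12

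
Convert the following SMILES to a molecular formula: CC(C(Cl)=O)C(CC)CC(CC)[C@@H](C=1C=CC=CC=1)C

C18H27ClO

Heavy atoms from the SMILES: 18 C, 1 Cl, 1 O.
Implicit hydrogens by atom environment:
  5 × C (aromatic): 1 H each → 5
  4 × C: 3 H each → 12
  4 × C: 1 H each → 4
  3 × C: 2 H each → 6
  1 × C: no H
  1 × C (aromatic): no H
  1 × Cl: no H
  1 × O: no H
  Total hydrogens = 27.
Molecular formula: C18H27ClO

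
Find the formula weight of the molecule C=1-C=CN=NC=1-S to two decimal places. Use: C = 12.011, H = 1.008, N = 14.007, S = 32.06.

Molecular formula: C4H4N2S.
M = 4×12.011 + 4×1.008 + 2×14.007 + 1×32.06 = 112.15 g/mol.

112.15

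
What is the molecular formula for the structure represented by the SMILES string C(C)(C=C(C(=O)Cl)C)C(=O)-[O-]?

Heavy atoms from the SMILES: 7 C, 1 Cl, 3 O.
Implicit hydrogens by atom environment:
  3 × C: no H
  2 × C: 3 H each → 6
  2 × C: 1 H each → 2
  2 × O: no H
  1 × Cl: no H
  1 × O (charge -1): no H
  Total hydrogens = 8.
Net charge -1.
Molecular formula: C7H8ClO3-

C7H8ClO3-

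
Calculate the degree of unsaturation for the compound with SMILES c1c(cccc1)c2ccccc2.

8

Molecular formula from the SMILES: C12H10.
DoU = (2C + 2 + N − H − X)/2 = (2·12 + 2 + 0 − 10 − 0)/2 = 16/2 = 8.
(Structurally: 2 ring(s) + 6 π bond(s) = 8.)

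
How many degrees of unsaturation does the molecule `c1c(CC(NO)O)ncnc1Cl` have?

4

Molecular formula from the SMILES: C6H8ClN3O2.
DoU = (2C + 2 + N − H − X)/2 = (2·6 + 2 + 3 − 8 − 1)/2 = 8/2 = 4.
(Structurally: 1 ring(s) + 3 π bond(s) = 4.)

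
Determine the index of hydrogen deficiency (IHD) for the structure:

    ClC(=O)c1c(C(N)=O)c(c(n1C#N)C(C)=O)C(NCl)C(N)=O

9

Molecular formula from the SMILES: C11H9Cl2N5O4.
DoU = (2C + 2 + N − H − X)/2 = (2·11 + 2 + 5 − 9 − 2)/2 = 18/2 = 9.
(Structurally: 1 ring(s) + 8 π bond(s) = 9.)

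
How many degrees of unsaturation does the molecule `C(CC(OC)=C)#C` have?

Molecular formula from the SMILES: C6H8O.
DoU = (2C + 2 + N − H − X)/2 = (2·6 + 2 + 0 − 8 − 0)/2 = 6/2 = 3.
(Structurally: 0 ring(s) + 3 π bond(s) = 3.)

3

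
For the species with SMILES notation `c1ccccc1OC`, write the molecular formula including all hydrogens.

Heavy atoms from the SMILES: 7 C, 1 O.
Implicit hydrogens by atom environment:
  5 × C (aromatic): 1 H each → 5
  1 × C: 3 H
  1 × C (aromatic): no H
  1 × O: no H
  Total hydrogens = 8.
Molecular formula: C7H8O

C7H8O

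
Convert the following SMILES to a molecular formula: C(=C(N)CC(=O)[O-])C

C5H8NO2-

Heavy atoms from the SMILES: 5 C, 1 N, 2 O.
Implicit hydrogens by atom environment:
  2 × C: no H
  1 × C: 3 H
  1 × C: 2 H
  1 × C: 1 H
  1 × N: 2 H
  1 × O: no H
  1 × O (charge -1): no H
  Total hydrogens = 8.
Net charge -1.
Molecular formula: C5H8NO2-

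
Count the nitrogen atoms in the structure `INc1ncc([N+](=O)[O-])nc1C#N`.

The symbol for nitrogen appears 5 times in the SMILES.

5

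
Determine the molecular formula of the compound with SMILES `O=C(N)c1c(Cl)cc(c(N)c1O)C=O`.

Heavy atoms from the SMILES: 8 C, 1 Cl, 2 N, 3 O.
Implicit hydrogens by atom environment:
  5 × C (aromatic): no H
  2 × N: 2 H each → 4
  2 × O: no H
  1 × C (aromatic): 1 H
  1 × C: 1 H
  1 × C: no H
  1 × Cl: no H
  1 × O: 1 H
  Total hydrogens = 7.
Molecular formula: C8H7ClN2O3

C8H7ClN2O3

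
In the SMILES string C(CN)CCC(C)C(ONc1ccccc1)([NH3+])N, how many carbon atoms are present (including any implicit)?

The symbol for carbon appears 13 times in the SMILES. Lowercase c denotes aromatic carbon and counts toward C.

13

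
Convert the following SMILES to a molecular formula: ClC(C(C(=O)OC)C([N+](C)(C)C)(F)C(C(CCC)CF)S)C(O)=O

Heavy atoms from the SMILES: 15 C, 1 Cl, 2 F, 1 N, 4 O, 1 S.
Implicit hydrogens by atom environment:
  5 × C: 3 H each → 15
  4 × C: 1 H each → 4
  3 × C: 2 H each → 6
  3 × C: no H
  3 × O: no H
  2 × F: no H
  1 × Cl: no H
  1 × N (charge +1): no H
  1 × O: 1 H
  1 × S: 1 H
  Total hydrogens = 27.
Net charge +1.
Molecular formula: C15H27ClF2NO4S+

C15H27ClF2NO4S+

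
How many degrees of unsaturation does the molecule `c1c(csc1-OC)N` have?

Molecular formula from the SMILES: C5H7NOS.
DoU = (2C + 2 + N − H − X)/2 = (2·5 + 2 + 1 − 7 − 0)/2 = 6/2 = 3.
(Structurally: 1 ring(s) + 2 π bond(s) = 3.)

3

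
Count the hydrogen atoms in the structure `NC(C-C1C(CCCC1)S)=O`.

15

Hydrogens are implicit in SMILES; fill each atom to its normal valence:
  5 × C: 2 H each → 10
  2 × C: 1 H each → 2
  1 × C: no H
  1 × N: 2 H
  1 × O: no H
  1 × S: 1 H
  Total hydrogens = 15.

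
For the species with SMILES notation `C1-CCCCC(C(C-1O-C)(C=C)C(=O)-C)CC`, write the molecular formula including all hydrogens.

C15H26O2

Heavy atoms from the SMILES: 15 C, 2 O.
Implicit hydrogens by atom environment:
  7 × C: 2 H each → 14
  3 × C: 3 H each → 9
  3 × C: 1 H each → 3
  2 × C: no H
  2 × O: no H
  Total hydrogens = 26.
Molecular formula: C15H26O2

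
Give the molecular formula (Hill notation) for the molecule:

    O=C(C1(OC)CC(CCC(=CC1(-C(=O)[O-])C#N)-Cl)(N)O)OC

C13H16ClN2O6-

Heavy atoms from the SMILES: 13 C, 1 Cl, 2 N, 6 O.
Implicit hydrogens by atom environment:
  7 × C: no H
  4 × O: no H
  3 × C: 2 H each → 6
  2 × C: 3 H each → 6
  1 × C: 1 H
  1 × Cl: no H
  1 × N: 2 H
  1 × N: no H
  1 × O: 1 H
  1 × O (charge -1): no H
  Total hydrogens = 16.
Net charge -1.
Molecular formula: C13H16ClN2O6-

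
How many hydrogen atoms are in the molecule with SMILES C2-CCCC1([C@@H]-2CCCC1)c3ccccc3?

Hydrogens are implicit in SMILES; fill each atom to its normal valence:
  8 × C: 2 H each → 16
  5 × C (aromatic): 1 H each → 5
  1 × C: 1 H
  1 × C: no H
  1 × C (aromatic): no H
  Total hydrogens = 22.

22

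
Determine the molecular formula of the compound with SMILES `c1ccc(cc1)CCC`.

C9H12

Heavy atoms from the SMILES: 9 C.
Implicit hydrogens by atom environment:
  5 × C (aromatic): 1 H each → 5
  2 × C: 2 H each → 4
  1 × C: 3 H
  1 × C (aromatic): no H
  Total hydrogens = 12.
Molecular formula: C9H12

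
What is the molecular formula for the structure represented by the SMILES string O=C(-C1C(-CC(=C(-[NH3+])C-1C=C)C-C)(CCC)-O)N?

C14H25N2O2+

Heavy atoms from the SMILES: 14 C, 2 N, 2 O.
Implicit hydrogens by atom environment:
  5 × C: 2 H each → 10
  4 × C: no H
  3 × C: 1 H each → 3
  2 × C: 3 H each → 6
  1 × N (charge +1): 3 H
  1 × N: 2 H
  1 × O: 1 H
  1 × O: no H
  Total hydrogens = 25.
Net charge +1.
Molecular formula: C14H25N2O2+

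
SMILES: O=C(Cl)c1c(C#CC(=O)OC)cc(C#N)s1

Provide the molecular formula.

C10H4ClNO3S

Heavy atoms from the SMILES: 10 C, 1 Cl, 1 N, 3 O, 1 S.
Implicit hydrogens by atom environment:
  5 × C: no H
  3 × C (aromatic): no H
  3 × O: no H
  1 × C: 3 H
  1 × C (aromatic): 1 H
  1 × Cl: no H
  1 × N: no H
  1 × S (aromatic): no H
  Total hydrogens = 4.
Molecular formula: C10H4ClNO3S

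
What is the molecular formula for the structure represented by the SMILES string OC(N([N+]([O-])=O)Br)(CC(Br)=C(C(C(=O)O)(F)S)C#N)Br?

C7H5Br3FN3O5S

Heavy atoms from the SMILES: 3 Br, 7 C, 1 F, 3 N, 5 O, 1 S.
Implicit hydrogens by atom environment:
  6 × C: no H
  3 × Br: no H
  2 × N: no H
  2 × O: 1 H each → 2
  2 × O: no H
  1 × C: 2 H
  1 × F: no H
  1 × N (charge +1): no H
  1 × O (charge -1): no H
  1 × S: 1 H
  Total hydrogens = 5.
Molecular formula: C7H5Br3FN3O5S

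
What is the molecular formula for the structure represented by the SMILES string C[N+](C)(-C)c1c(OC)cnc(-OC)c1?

C10H17N2O2+

Heavy atoms from the SMILES: 10 C, 2 N, 2 O.
Implicit hydrogens by atom environment:
  5 × C: 3 H each → 15
  3 × C (aromatic): no H
  2 × C (aromatic): 1 H each → 2
  2 × O: no H
  1 × N (aromatic): no H
  1 × N (charge +1): no H
  Total hydrogens = 17.
Net charge +1.
Molecular formula: C10H17N2O2+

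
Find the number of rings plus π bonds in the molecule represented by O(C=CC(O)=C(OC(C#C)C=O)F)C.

5

Molecular formula from the SMILES: C9H9FO4.
DoU = (2C + 2 + N − H − X)/2 = (2·9 + 2 + 0 − 9 − 1)/2 = 10/2 = 5.
(Structurally: 0 ring(s) + 5 π bond(s) = 5.)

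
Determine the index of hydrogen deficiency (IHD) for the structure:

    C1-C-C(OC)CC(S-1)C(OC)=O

2

Molecular formula from the SMILES: C8H14O3S.
DoU = (2C + 2 + N − H − X)/2 = (2·8 + 2 + 0 − 14 − 0)/2 = 4/2 = 2.
(Structurally: 1 ring(s) + 1 π bond(s) = 2.)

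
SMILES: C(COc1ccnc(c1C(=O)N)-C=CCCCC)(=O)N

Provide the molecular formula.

C14H19N3O3

Heavy atoms from the SMILES: 14 C, 3 N, 3 O.
Implicit hydrogens by atom environment:
  4 × C: 2 H each → 8
  3 × C (aromatic): no H
  3 × O: no H
  2 × C (aromatic): 1 H each → 2
  2 × C: 1 H each → 2
  2 × C: no H
  2 × N: 2 H each → 4
  1 × C: 3 H
  1 × N (aromatic): no H
  Total hydrogens = 19.
Molecular formula: C14H19N3O3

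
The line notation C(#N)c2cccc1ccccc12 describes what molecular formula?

Heavy atoms from the SMILES: 11 C, 1 N.
Implicit hydrogens by atom environment:
  7 × C (aromatic): 1 H each → 7
  3 × C (aromatic): no H
  1 × C: no H
  1 × N: no H
  Total hydrogens = 7.
Molecular formula: C11H7N

C11H7N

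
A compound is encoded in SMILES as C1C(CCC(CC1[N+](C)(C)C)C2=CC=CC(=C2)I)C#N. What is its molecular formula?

C17H24IN2+

Heavy atoms from the SMILES: 17 C, 1 I, 2 N.
Implicit hydrogens by atom environment:
  4 × C: 2 H each → 8
  4 × C (aromatic): 1 H each → 4
  3 × C: 3 H each → 9
  3 × C: 1 H each → 3
  2 × C (aromatic): no H
  1 × C: no H
  1 × I: no H
  1 × N: no H
  1 × N (charge +1): no H
  Total hydrogens = 24.
Net charge +1.
Molecular formula: C17H24IN2+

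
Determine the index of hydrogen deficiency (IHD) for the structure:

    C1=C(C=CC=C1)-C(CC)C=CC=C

6

Molecular formula from the SMILES: C13H16.
DoU = (2C + 2 + N − H − X)/2 = (2·13 + 2 + 0 − 16 − 0)/2 = 12/2 = 6.
(Structurally: 1 ring(s) + 5 π bond(s) = 6.)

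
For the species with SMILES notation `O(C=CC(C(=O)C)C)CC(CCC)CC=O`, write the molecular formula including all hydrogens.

C13H22O3

Heavy atoms from the SMILES: 13 C, 3 O.
Implicit hydrogens by atom environment:
  5 × C: 1 H each → 5
  4 × C: 2 H each → 8
  3 × C: 3 H each → 9
  3 × O: no H
  1 × C: no H
  Total hydrogens = 22.
Molecular formula: C13H22O3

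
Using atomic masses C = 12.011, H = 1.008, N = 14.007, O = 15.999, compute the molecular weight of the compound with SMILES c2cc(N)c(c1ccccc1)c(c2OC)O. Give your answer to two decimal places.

215.25

Molecular formula: C13H13NO2.
M = 13×12.011 + 13×1.008 + 1×14.007 + 2×15.999 = 215.25 g/mol.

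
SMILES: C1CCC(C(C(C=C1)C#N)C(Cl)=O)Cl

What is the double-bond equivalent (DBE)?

Molecular formula from the SMILES: C10H11Cl2NO.
DoU = (2C + 2 + N − H − X)/2 = (2·10 + 2 + 1 − 11 − 2)/2 = 10/2 = 5.
(Structurally: 1 ring(s) + 4 π bond(s) = 5.)

5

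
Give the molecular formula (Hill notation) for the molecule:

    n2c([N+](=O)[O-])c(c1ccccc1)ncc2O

Heavy atoms from the SMILES: 10 C, 3 N, 3 O.
Implicit hydrogens by atom environment:
  6 × C (aromatic): 1 H each → 6
  4 × C (aromatic): no H
  2 × N (aromatic): no H
  1 × N (charge +1): no H
  1 × O: 1 H
  1 × O: no H
  1 × O (charge -1): no H
  Total hydrogens = 7.
Molecular formula: C10H7N3O3

C10H7N3O3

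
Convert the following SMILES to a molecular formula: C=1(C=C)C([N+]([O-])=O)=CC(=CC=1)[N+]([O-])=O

Heavy atoms from the SMILES: 8 C, 2 N, 4 O.
Implicit hydrogens by atom environment:
  3 × C (aromatic): 1 H each → 3
  3 × C (aromatic): no H
  2 × N (charge +1): no H
  2 × O: no H
  2 × O (charge -1): no H
  1 × C: 2 H
  1 × C: 1 H
  Total hydrogens = 6.
Molecular formula: C8H6N2O4

C8H6N2O4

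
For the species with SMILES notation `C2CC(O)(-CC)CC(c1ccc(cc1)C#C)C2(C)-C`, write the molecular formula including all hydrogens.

Heavy atoms from the SMILES: 18 C, 1 O.
Implicit hydrogens by atom environment:
  4 × C: 2 H each → 8
  4 × C (aromatic): 1 H each → 4
  3 × C: 3 H each → 9
  3 × C: no H
  2 × C: 1 H each → 2
  2 × C (aromatic): no H
  1 × O: 1 H
  Total hydrogens = 24.
Molecular formula: C18H24O

C18H24O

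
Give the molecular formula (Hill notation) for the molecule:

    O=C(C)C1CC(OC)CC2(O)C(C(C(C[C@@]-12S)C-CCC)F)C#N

Heavy atoms from the SMILES: 18 C, 1 F, 1 N, 3 O, 1 S.
Implicit hydrogens by atom environment:
  6 × C: 2 H each → 12
  5 × C: 1 H each → 5
  4 × C: no H
  3 × C: 3 H each → 9
  2 × O: no H
  1 × F: no H
  1 × N: no H
  1 × O: 1 H
  1 × S: 1 H
  Total hydrogens = 28.
Molecular formula: C18H28FNO3S

C18H28FNO3S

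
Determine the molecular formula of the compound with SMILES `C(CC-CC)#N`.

C5H9N

Heavy atoms from the SMILES: 5 C, 1 N.
Implicit hydrogens by atom environment:
  3 × C: 2 H each → 6
  1 × C: 3 H
  1 × C: no H
  1 × N: no H
  Total hydrogens = 9.
Molecular formula: C5H9N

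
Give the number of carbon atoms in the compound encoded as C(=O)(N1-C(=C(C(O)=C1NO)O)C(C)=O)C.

8

The symbol for carbon appears 8 times in the SMILES.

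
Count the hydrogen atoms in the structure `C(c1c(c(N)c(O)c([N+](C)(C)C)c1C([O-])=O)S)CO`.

18

Hydrogens are implicit in SMILES; fill each atom to its normal valence:
  6 × C (aromatic): no H
  3 × C: 3 H each → 9
  2 × C: 2 H each → 4
  2 × O: 1 H each → 2
  1 × C: no H
  1 × N: 2 H
  1 × N (charge +1): no H
  1 × O: no H
  1 × O (charge -1): no H
  1 × S: 1 H
  Total hydrogens = 18.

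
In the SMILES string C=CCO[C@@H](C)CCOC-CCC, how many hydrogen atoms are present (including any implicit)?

Hydrogens are implicit in SMILES; fill each atom to its normal valence:
  7 × C: 2 H each → 14
  2 × C: 3 H each → 6
  2 × C: 1 H each → 2
  2 × O: no H
  Total hydrogens = 22.

22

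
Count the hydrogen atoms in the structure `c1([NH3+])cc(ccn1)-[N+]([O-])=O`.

6

Hydrogens are implicit in SMILES; fill each atom to its normal valence:
  3 × C (aromatic): 1 H each → 3
  2 × C (aromatic): no H
  1 × N (charge +1): 3 H
  1 × N (aromatic): no H
  1 × N (charge +1): no H
  1 × O: no H
  1 × O (charge -1): no H
  Total hydrogens = 6.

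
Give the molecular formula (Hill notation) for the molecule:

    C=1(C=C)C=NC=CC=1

C7H7N

Heavy atoms from the SMILES: 7 C, 1 N.
Implicit hydrogens by atom environment:
  4 × C (aromatic): 1 H each → 4
  1 × C: 2 H
  1 × C: 1 H
  1 × C (aromatic): no H
  1 × N (aromatic): no H
  Total hydrogens = 7.
Molecular formula: C7H7N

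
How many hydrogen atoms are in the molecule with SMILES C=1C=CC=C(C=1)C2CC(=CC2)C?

Hydrogens are implicit in SMILES; fill each atom to its normal valence:
  5 × C (aromatic): 1 H each → 5
  2 × C: 2 H each → 4
  2 × C: 1 H each → 2
  1 × C: 3 H
  1 × C: no H
  1 × C (aromatic): no H
  Total hydrogens = 14.

14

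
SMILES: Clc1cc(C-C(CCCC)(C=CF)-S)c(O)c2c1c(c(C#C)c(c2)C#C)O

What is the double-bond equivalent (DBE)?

Molecular formula from the SMILES: C22H20ClFO2S.
DoU = (2C + 2 + N − H − X)/2 = (2·22 + 2 + 0 − 20 − 2)/2 = 24/2 = 12.
(Structurally: 2 ring(s) + 10 π bond(s) = 12.)

12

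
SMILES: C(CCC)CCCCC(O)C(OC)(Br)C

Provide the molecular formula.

Heavy atoms from the SMILES: 1 Br, 12 C, 2 O.
Implicit hydrogens by atom environment:
  7 × C: 2 H each → 14
  3 × C: 3 H each → 9
  1 × Br: no H
  1 × C: 1 H
  1 × C: no H
  1 × O: 1 H
  1 × O: no H
  Total hydrogens = 25.
Molecular formula: C12H25BrO2

C12H25BrO2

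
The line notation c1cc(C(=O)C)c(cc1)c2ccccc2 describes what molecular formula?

C14H12O

Heavy atoms from the SMILES: 14 C, 1 O.
Implicit hydrogens by atom environment:
  9 × C (aromatic): 1 H each → 9
  3 × C (aromatic): no H
  1 × C: 3 H
  1 × C: no H
  1 × O: no H
  Total hydrogens = 12.
Molecular formula: C14H12O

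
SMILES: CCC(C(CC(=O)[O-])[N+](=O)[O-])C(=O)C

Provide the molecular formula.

Heavy atoms from the SMILES: 8 C, 1 N, 5 O.
Implicit hydrogens by atom environment:
  3 × O: no H
  2 × C: 3 H each → 6
  2 × C: 2 H each → 4
  2 × C: 1 H each → 2
  2 × C: no H
  2 × O (charge -1): no H
  1 × N (charge +1): no H
  Total hydrogens = 12.
Net charge -1.
Molecular formula: C8H12NO5-

C8H12NO5-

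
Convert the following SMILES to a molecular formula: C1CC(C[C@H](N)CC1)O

C7H15NO

Heavy atoms from the SMILES: 7 C, 1 N, 1 O.
Implicit hydrogens by atom environment:
  5 × C: 2 H each → 10
  2 × C: 1 H each → 2
  1 × N: 2 H
  1 × O: 1 H
  Total hydrogens = 15.
Molecular formula: C7H15NO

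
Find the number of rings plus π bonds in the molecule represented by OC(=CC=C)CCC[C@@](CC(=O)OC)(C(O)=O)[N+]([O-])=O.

5

Molecular formula from the SMILES: C12H17NO7.
DoU = (2C + 2 + N − H − X)/2 = (2·12 + 2 + 1 − 17 − 0)/2 = 10/2 = 5.
(Structurally: 0 ring(s) + 5 π bond(s) = 5.)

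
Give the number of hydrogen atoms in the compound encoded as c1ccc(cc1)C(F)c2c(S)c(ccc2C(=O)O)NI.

Hydrogens are implicit in SMILES; fill each atom to its normal valence:
  7 × C (aromatic): 1 H each → 7
  5 × C (aromatic): no H
  1 × C: 1 H
  1 × C: no H
  1 × F: no H
  1 × I: no H
  1 × N: 1 H
  1 × O: 1 H
  1 × O: no H
  1 × S: 1 H
  Total hydrogens = 11.

11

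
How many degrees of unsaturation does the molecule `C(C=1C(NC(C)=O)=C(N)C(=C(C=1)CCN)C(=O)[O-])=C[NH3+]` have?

7

Molecular formula from the SMILES: C13H18N4O3.
DoU = (2C + 2 + N − H − X)/2 = (2·13 + 2 + 4 − 18 − 0)/2 = 14/2 = 7.
(Structurally: 1 ring(s) + 6 π bond(s) = 7.)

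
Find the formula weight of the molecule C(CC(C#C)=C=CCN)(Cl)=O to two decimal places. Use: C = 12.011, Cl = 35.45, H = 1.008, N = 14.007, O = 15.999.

169.61

Molecular formula: C8H8ClNO.
M = 8×12.011 + 1×35.45 + 8×1.008 + 1×14.007 + 1×15.999 = 169.61 g/mol.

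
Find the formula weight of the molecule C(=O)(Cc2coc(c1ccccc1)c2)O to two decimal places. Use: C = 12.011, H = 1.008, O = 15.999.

202.21

Molecular formula: C12H10O3.
M = 12×12.011 + 10×1.008 + 3×15.999 = 202.21 g/mol.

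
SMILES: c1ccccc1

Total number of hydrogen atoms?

Hydrogens are implicit in SMILES; fill each atom to its normal valence:
  6 × C (aromatic): 1 H each → 6
  Total hydrogens = 6.

6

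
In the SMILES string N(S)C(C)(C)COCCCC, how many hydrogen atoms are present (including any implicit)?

19

Hydrogens are implicit in SMILES; fill each atom to its normal valence:
  4 × C: 2 H each → 8
  3 × C: 3 H each → 9
  1 × C: no H
  1 × N: 1 H
  1 × O: no H
  1 × S: 1 H
  Total hydrogens = 19.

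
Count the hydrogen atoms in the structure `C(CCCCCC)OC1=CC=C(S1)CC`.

Hydrogens are implicit in SMILES; fill each atom to its normal valence:
  7 × C: 2 H each → 14
  2 × C: 3 H each → 6
  2 × C (aromatic): 1 H each → 2
  2 × C (aromatic): no H
  1 × O: no H
  1 × S (aromatic): no H
  Total hydrogens = 22.

22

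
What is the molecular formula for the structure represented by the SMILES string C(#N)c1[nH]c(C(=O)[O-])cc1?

Heavy atoms from the SMILES: 6 C, 2 N, 2 O.
Implicit hydrogens by atom environment:
  2 × C (aromatic): 1 H each → 2
  2 × C (aromatic): no H
  2 × C: no H
  1 × N (aromatic): 1 H
  1 × N: no H
  1 × O: no H
  1 × O (charge -1): no H
  Total hydrogens = 3.
Net charge -1.
Molecular formula: C6H3N2O2-

C6H3N2O2-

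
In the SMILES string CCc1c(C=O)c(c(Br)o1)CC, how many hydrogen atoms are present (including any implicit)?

Hydrogens are implicit in SMILES; fill each atom to its normal valence:
  4 × C (aromatic): no H
  2 × C: 3 H each → 6
  2 × C: 2 H each → 4
  1 × Br: no H
  1 × C: 1 H
  1 × O (aromatic): no H
  1 × O: no H
  Total hydrogens = 11.

11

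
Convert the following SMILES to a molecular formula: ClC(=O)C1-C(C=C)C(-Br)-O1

Heavy atoms from the SMILES: 1 Br, 6 C, 1 Cl, 2 O.
Implicit hydrogens by atom environment:
  4 × C: 1 H each → 4
  2 × O: no H
  1 × Br: no H
  1 × C: 2 H
  1 × C: no H
  1 × Cl: no H
  Total hydrogens = 6.
Molecular formula: C6H6BrClO2

C6H6BrClO2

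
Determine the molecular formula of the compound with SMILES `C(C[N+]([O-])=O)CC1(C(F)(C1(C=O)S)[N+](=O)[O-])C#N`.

C8H8FN3O5S

Heavy atoms from the SMILES: 8 C, 1 F, 3 N, 5 O, 1 S.
Implicit hydrogens by atom environment:
  4 × C: no H
  3 × C: 2 H each → 6
  3 × O: no H
  2 × N (charge +1): no H
  2 × O (charge -1): no H
  1 × C: 1 H
  1 × F: no H
  1 × N: no H
  1 × S: 1 H
  Total hydrogens = 8.
Molecular formula: C8H8FN3O5S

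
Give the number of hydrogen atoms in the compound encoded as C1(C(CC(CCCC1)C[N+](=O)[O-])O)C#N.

16

Hydrogens are implicit in SMILES; fill each atom to its normal valence:
  6 × C: 2 H each → 12
  3 × C: 1 H each → 3
  1 × C: no H
  1 × N (charge +1): no H
  1 × N: no H
  1 × O: 1 H
  1 × O: no H
  1 × O (charge -1): no H
  Total hydrogens = 16.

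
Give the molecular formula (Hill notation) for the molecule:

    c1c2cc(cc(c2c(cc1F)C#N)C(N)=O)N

C12H8FN3O

Heavy atoms from the SMILES: 12 C, 1 F, 3 N, 1 O.
Implicit hydrogens by atom environment:
  6 × C (aromatic): no H
  4 × C (aromatic): 1 H each → 4
  2 × C: no H
  2 × N: 2 H each → 4
  1 × F: no H
  1 × N: no H
  1 × O: no H
  Total hydrogens = 8.
Molecular formula: C12H8FN3O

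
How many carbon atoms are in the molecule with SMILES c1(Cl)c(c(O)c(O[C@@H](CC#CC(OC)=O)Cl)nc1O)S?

11

The symbol for carbon appears 11 times in the SMILES. Lowercase c denotes aromatic carbon and counts toward C.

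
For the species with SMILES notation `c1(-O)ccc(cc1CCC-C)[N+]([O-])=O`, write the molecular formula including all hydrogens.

C10H13NO3

Heavy atoms from the SMILES: 10 C, 1 N, 3 O.
Implicit hydrogens by atom environment:
  3 × C: 2 H each → 6
  3 × C (aromatic): 1 H each → 3
  3 × C (aromatic): no H
  1 × C: 3 H
  1 × N (charge +1): no H
  1 × O: 1 H
  1 × O: no H
  1 × O (charge -1): no H
  Total hydrogens = 13.
Molecular formula: C10H13NO3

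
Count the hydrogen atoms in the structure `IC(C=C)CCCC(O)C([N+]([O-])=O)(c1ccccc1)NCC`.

23

Hydrogens are implicit in SMILES; fill each atom to its normal valence:
  5 × C: 2 H each → 10
  5 × C (aromatic): 1 H each → 5
  3 × C: 1 H each → 3
  1 × C: 3 H
  1 × C: no H
  1 × C (aromatic): no H
  1 × I: no H
  1 × N: 1 H
  1 × N (charge +1): no H
  1 × O: 1 H
  1 × O: no H
  1 × O (charge -1): no H
  Total hydrogens = 23.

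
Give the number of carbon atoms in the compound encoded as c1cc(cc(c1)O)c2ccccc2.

The symbol for carbon appears 12 times in the SMILES. Lowercase c denotes aromatic carbon and counts toward C.

12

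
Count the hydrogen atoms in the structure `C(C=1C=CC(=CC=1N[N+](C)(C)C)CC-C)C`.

Hydrogens are implicit in SMILES; fill each atom to its normal valence:
  5 × C: 3 H each → 15
  3 × C: 2 H each → 6
  3 × C (aromatic): 1 H each → 3
  3 × C (aromatic): no H
  1 × N: 1 H
  1 × N (charge +1): no H
  Total hydrogens = 25.

25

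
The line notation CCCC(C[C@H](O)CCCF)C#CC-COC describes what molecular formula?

C14H25FO2

Heavy atoms from the SMILES: 14 C, 1 F, 2 O.
Implicit hydrogens by atom environment:
  8 × C: 2 H each → 16
  2 × C: 3 H each → 6
  2 × C: 1 H each → 2
  2 × C: no H
  1 × F: no H
  1 × O: 1 H
  1 × O: no H
  Total hydrogens = 25.
Molecular formula: C14H25FO2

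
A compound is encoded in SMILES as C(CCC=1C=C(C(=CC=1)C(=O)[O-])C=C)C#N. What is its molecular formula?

C13H12NO2-

Heavy atoms from the SMILES: 13 C, 1 N, 2 O.
Implicit hydrogens by atom environment:
  4 × C: 2 H each → 8
  3 × C (aromatic): 1 H each → 3
  3 × C (aromatic): no H
  2 × C: no H
  1 × C: 1 H
  1 × N: no H
  1 × O: no H
  1 × O (charge -1): no H
  Total hydrogens = 12.
Net charge -1.
Molecular formula: C13H12NO2-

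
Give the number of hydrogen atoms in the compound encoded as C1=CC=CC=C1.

Hydrogens are implicit in SMILES; fill each atom to its normal valence:
  6 × C (aromatic): 1 H each → 6
  Total hydrogens = 6.

6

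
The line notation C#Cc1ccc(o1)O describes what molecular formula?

Heavy atoms from the SMILES: 6 C, 2 O.
Implicit hydrogens by atom environment:
  2 × C (aromatic): 1 H each → 2
  2 × C (aromatic): no H
  1 × C: 1 H
  1 × C: no H
  1 × O: 1 H
  1 × O (aromatic): no H
  Total hydrogens = 4.
Molecular formula: C6H4O2

C6H4O2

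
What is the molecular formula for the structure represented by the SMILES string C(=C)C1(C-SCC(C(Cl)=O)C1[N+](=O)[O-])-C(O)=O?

Heavy atoms from the SMILES: 9 C, 1 Cl, 1 N, 5 O, 1 S.
Implicit hydrogens by atom environment:
  3 × C: 2 H each → 6
  3 × C: 1 H each → 3
  3 × C: no H
  3 × O: no H
  1 × Cl: no H
  1 × N (charge +1): no H
  1 × O: 1 H
  1 × O (charge -1): no H
  1 × S: no H
  Total hydrogens = 10.
Molecular formula: C9H10ClNO5S

C9H10ClNO5S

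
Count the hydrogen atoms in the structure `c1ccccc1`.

6

Hydrogens are implicit in SMILES; fill each atom to its normal valence:
  6 × C (aromatic): 1 H each → 6
  Total hydrogens = 6.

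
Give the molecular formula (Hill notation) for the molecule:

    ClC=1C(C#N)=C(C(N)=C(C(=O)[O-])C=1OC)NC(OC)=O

Heavy atoms from the SMILES: 11 C, 1 Cl, 3 N, 5 O.
Implicit hydrogens by atom environment:
  6 × C (aromatic): no H
  4 × O: no H
  3 × C: no H
  2 × C: 3 H each → 6
  1 × Cl: no H
  1 × N: 2 H
  1 × N: 1 H
  1 × N: no H
  1 × O (charge -1): no H
  Total hydrogens = 9.
Net charge -1.
Molecular formula: C11H9ClN3O5-

C11H9ClN3O5-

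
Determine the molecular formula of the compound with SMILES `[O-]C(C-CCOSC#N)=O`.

C5H6NO3S-

Heavy atoms from the SMILES: 5 C, 1 N, 3 O, 1 S.
Implicit hydrogens by atom environment:
  3 × C: 2 H each → 6
  2 × C: no H
  2 × O: no H
  1 × N: no H
  1 × O (charge -1): no H
  1 × S: no H
  Total hydrogens = 6.
Net charge -1.
Molecular formula: C5H6NO3S-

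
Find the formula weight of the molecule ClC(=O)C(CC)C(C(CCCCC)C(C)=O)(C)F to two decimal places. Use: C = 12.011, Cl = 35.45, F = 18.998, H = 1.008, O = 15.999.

Molecular formula: C14H24ClFO2.
M = 14×12.011 + 1×35.45 + 1×18.998 + 24×1.008 + 2×15.999 = 278.79 g/mol.

278.79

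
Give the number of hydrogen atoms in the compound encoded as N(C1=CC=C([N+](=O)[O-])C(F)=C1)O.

Hydrogens are implicit in SMILES; fill each atom to its normal valence:
  3 × C (aromatic): 1 H each → 3
  3 × C (aromatic): no H
  1 × F: no H
  1 × N: 1 H
  1 × N (charge +1): no H
  1 × O: 1 H
  1 × O: no H
  1 × O (charge -1): no H
  Total hydrogens = 5.

5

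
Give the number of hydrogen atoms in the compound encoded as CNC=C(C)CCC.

15

Hydrogens are implicit in SMILES; fill each atom to its normal valence:
  3 × C: 3 H each → 9
  2 × C: 2 H each → 4
  1 × C: 1 H
  1 × C: no H
  1 × N: 1 H
  Total hydrogens = 15.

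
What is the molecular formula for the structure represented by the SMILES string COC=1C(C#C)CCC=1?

Heavy atoms from the SMILES: 8 C, 1 O.
Implicit hydrogens by atom environment:
  3 × C: 1 H each → 3
  2 × C: 2 H each → 4
  2 × C: no H
  1 × C: 3 H
  1 × O: no H
  Total hydrogens = 10.
Molecular formula: C8H10O

C8H10O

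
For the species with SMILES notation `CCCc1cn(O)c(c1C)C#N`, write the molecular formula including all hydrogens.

C9H12N2O

Heavy atoms from the SMILES: 9 C, 2 N, 1 O.
Implicit hydrogens by atom environment:
  3 × C (aromatic): no H
  2 × C: 3 H each → 6
  2 × C: 2 H each → 4
  1 × C (aromatic): 1 H
  1 × C: no H
  1 × N (aromatic): no H
  1 × N: no H
  1 × O: 1 H
  Total hydrogens = 12.
Molecular formula: C9H12N2O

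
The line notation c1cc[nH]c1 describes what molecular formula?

C4H5N

Heavy atoms from the SMILES: 4 C, 1 N.
Implicit hydrogens by atom environment:
  4 × C (aromatic): 1 H each → 4
  1 × N (aromatic): 1 H
  Total hydrogens = 5.
Molecular formula: C4H5N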